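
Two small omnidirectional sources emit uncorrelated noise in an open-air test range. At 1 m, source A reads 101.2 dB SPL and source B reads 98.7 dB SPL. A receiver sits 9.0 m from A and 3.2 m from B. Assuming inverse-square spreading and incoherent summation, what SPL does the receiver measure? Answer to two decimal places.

At the listener: L_A = 101.2 − 20·log₁₀(9.0) = 82.115 dB; L_B = 98.7 − 20·log₁₀(3.2) = 88.597 dB.
Combined: 10·log₁₀(10^(82.115/10)+10^(88.597/10)) = 89.48 dB SPL.

89.48 dB SPL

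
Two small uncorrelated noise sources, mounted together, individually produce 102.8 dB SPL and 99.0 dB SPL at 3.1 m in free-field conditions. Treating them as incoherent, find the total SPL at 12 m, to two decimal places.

Combined at 3.1 m: 10·log₁₀(10^(102.8/10)+10^(99.0/10)) = 104.313 dB SPL.
Then apply −20·log₁₀(12/3.1) = -11.756 dB → 92.56 dB SPL.

92.56 dB SPL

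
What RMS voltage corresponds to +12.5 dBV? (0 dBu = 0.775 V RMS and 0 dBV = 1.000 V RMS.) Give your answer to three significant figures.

V = 1.000 V × 10^(+12.5/20).
= 1.000 × 4.217 = 4.22 V.

4.22 V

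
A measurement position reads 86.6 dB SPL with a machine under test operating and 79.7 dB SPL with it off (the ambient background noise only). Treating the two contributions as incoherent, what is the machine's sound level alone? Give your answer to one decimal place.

Remove the background by subtracting linear intensities:
L_src = 10·log₁₀(10^(86.6/10) − 10^(79.7/10)) = 10·log₁₀(363800000) = 85.6 dB SPL.

85.6 dB SPL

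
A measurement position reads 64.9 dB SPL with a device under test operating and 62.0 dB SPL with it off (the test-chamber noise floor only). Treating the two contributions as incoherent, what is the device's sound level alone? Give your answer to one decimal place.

61.8 dB SPL

Background correction is a power subtraction:
L_src = 10·log₁₀(10^(64.9/10) − 10^(62.0/10)) = 10·log₁₀(1505000) = 61.8 dB SPL.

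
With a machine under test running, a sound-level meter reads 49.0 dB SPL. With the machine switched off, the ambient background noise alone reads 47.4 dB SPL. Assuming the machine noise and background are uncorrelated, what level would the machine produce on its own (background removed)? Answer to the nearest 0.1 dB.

Subtract intensities: L_src = 10·log₁₀(10^(L_total/10) − 10^(L_bg/10)).
L_src = 10·log₁₀(10^(49.0/10) − 10^(47.4/10)) = 10·log₁₀(24480) = 43.9 dB SPL.

43.9 dB SPL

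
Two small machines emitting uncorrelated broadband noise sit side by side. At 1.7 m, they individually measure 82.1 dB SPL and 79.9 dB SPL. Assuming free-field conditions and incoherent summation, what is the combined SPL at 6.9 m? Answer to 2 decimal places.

Combined at 1.7 m: 10·log₁₀(10^(82.1/10)+10^(79.9/10)) = 84.148 dB SPL.
Then apply −20·log₁₀(6.9/1.7) = -12.168 dB → 71.98 dB SPL.

71.98 dB SPL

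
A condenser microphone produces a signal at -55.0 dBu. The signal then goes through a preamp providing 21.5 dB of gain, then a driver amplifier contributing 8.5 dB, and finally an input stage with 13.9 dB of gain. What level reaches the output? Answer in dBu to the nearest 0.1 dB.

In dB, series stages simply add:
-55.0 + 21.5 + 8.5 + 13.9 = -11.1 dBu.

-11.1 dBu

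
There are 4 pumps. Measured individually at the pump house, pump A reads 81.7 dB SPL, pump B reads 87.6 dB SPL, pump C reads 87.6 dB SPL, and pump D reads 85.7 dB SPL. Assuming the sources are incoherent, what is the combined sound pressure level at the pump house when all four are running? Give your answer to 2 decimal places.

92.23 dB SPL

Add the sources as powers (linear), then convert back to dB:
L_total = 10·log₁₀(10^(81.7/10) + 10^(87.6/10) + 10^(87.6/10) + 10^(85.7/10)) = 10·log₁₀(1670000000) = 92.23 dB SPL.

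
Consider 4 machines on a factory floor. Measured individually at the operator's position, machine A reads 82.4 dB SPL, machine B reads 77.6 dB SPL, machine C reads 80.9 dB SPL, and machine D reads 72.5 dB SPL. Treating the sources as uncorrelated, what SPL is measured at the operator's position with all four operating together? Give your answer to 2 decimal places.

85.71 dB SPL

Add the sources as powers (linear), then convert back to dB:
L_total = 10·log₁₀(10^(82.4/10) + 10^(77.6/10) + 10^(80.9/10) + 10^(72.5/10)) = 10·log₁₀(372100000) = 85.71 dB SPL.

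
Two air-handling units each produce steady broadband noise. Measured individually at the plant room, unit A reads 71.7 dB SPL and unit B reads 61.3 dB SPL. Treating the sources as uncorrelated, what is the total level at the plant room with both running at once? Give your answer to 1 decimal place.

72.1 dB SPL

Add the sources as powers (linear), then convert back to dB:
L_total = 10·log₁₀(10^(71.7/10) + 10^(61.3/10)) = 10·log₁₀(16140000) = 72.1 dB SPL.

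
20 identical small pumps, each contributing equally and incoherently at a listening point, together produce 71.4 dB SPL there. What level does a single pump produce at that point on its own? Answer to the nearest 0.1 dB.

58.4 dB SPL

20 equal incoherent sources add 10·log₁₀(20) = 13.01 dB over one source.
L_one = 71.4 − 13.01 = 58.4 dB SPL.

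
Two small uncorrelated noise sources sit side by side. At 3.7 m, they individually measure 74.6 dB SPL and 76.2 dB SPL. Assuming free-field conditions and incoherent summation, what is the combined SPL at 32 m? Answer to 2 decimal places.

Combined at 3.7 m: 10·log₁₀(10^(74.6/10)+10^(76.2/10)) = 78.484 dB SPL.
Then apply −20·log₁₀(32/3.7) = -18.739 dB → 59.74 dB SPL.

59.74 dB SPL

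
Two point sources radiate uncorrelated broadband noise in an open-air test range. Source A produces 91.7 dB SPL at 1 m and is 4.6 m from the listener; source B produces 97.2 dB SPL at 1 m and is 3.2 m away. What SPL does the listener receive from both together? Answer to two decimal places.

At the listener: L_A = 91.7 − 20·log₁₀(4.6) = 78.445 dB; L_B = 97.2 − 20·log₁₀(3.2) = 87.097 dB.
Combined: 10·log₁₀(10^(78.445/10)+10^(87.097/10)) = 87.65 dB SPL.

87.65 dB SPL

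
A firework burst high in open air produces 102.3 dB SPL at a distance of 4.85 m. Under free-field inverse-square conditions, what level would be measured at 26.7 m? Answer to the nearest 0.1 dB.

87.5 dB SPL

For a point source in a free field, ΔL = −20·log₁₀(d₂/d₁).
ΔL = −20·log₁₀(26.7/4.85) = -14.82 dB, so L₂ = 102.3 + (-14.82) = 87.5 dB SPL.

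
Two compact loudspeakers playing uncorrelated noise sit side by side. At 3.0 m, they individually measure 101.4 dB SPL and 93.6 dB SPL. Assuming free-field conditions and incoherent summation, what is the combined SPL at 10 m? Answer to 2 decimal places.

Combined at 3.0 m: 10·log₁₀(10^(101.4/10)+10^(93.6/10)) = 102.067 dB SPL.
Then apply −20·log₁₀(10/3.0) = -10.458 dB → 91.61 dB SPL.

91.61 dB SPL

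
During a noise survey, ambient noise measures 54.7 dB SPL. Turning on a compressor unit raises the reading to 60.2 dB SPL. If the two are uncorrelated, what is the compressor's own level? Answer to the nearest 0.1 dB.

58.8 dB SPL

Remove the background by subtracting linear intensities:
L_src = 10·log₁₀(10^(60.2/10) − 10^(54.7/10)) = 10·log₁₀(752000) = 58.8 dB SPL.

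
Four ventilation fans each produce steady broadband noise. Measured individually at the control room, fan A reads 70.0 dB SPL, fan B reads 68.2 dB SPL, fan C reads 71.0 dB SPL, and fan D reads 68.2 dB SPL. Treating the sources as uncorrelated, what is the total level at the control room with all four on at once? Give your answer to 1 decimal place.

Add the sources as powers (linear), then convert back to dB:
L_total = 10·log₁₀(10^(70.0/10) + 10^(68.2/10) + 10^(71.0/10) + 10^(68.2/10)) = 10·log₁₀(35800000) = 75.5 dB SPL.

75.5 dB SPL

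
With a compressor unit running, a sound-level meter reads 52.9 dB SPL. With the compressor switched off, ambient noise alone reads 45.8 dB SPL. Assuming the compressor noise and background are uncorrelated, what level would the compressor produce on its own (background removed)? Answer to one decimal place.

52.0 dB SPL

Subtract intensities: L_src = 10·log₁₀(10^(L_total/10) − 10^(L_bg/10)).
L_src = 10·log₁₀(10^(52.9/10) − 10^(45.8/10)) = 10·log₁₀(157000) = 52.0 dB SPL.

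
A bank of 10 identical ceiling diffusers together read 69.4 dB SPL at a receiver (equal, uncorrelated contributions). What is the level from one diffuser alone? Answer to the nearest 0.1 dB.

10 equal incoherent sources add 10·log₁₀(10) = 10.00 dB over one source.
L_one = 69.4 − 10.00 = 59.4 dB SPL.

59.4 dB SPL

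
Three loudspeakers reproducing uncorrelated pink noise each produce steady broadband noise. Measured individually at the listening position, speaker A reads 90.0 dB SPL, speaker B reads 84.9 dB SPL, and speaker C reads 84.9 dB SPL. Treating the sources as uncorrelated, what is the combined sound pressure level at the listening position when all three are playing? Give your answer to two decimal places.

Uncorrelated sources add in intensity (power), not in dB.
L_total = 10·log₁₀(10^(90.0/10) + 10^(84.9/10) + 10^(84.9/10)) = 10·log₁₀(1618000000) = 92.09 dB SPL.

92.09 dB SPL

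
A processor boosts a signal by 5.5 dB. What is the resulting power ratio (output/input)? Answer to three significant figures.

Power ratio = 10^(dB/10).
10^(5.5/10) = 10^(0.5500) = 3.55.

3.55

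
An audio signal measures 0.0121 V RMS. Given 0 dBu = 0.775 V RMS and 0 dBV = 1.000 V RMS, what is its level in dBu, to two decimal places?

-36.13 dBu

dBu = 20·log₁₀(V / 0.775 V).
20·log₁₀(0.0121/0.775) = -36.13 dBu.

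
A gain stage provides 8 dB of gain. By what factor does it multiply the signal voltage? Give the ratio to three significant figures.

2.51

Voltage ratio = 10^(dB/20).
10^(8/20) = 10^(0.4000) = 2.51.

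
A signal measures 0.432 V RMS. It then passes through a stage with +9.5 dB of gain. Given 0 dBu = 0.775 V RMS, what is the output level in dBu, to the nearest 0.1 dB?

Input level: 20·log₁₀(0.432/0.775) = -5.08 dBu.
Output: -5.08 + 9.5 = +4.4 dBu.

+4.4 dBu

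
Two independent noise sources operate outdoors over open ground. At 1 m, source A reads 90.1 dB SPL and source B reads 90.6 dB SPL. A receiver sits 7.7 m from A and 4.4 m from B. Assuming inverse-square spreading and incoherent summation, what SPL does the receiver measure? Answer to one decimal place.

At the listener: L_A = 90.1 − 20·log₁₀(7.7) = 72.37 dB; L_B = 90.6 − 20·log₁₀(4.4) = 77.73 dB.
Combined: 10·log₁₀(10^(72.37/10)+10^(77.73/10)) = 78.8 dB SPL.

78.8 dB SPL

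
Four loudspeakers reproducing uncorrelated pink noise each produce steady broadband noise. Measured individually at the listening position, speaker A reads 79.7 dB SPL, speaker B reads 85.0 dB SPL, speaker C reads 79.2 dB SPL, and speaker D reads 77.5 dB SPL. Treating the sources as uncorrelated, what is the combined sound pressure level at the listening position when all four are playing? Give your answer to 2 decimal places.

87.40 dB SPL

Uncorrelated sources add in intensity (power), not in dB.
L_total = 10·log₁₀(10^(79.7/10) + 10^(85.0/10) + 10^(79.2/10) + 10^(77.5/10)) = 10·log₁₀(549000000) = 87.40 dB SPL.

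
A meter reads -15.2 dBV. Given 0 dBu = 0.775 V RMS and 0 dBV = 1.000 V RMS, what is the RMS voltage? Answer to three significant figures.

V = 1.000 V × 10^(-15.2/20).
= 1.000 × 0.1738 = 0.174 V.

0.174 V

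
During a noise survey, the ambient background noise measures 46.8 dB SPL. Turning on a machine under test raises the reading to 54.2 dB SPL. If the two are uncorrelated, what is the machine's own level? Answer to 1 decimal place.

Subtract intensities: L_src = 10·log₁₀(10^(L_total/10) − 10^(L_bg/10)).
L_src = 10·log₁₀(10^(54.2/10) − 10^(46.8/10)) = 10·log₁₀(215200) = 53.3 dB SPL.

53.3 dB SPL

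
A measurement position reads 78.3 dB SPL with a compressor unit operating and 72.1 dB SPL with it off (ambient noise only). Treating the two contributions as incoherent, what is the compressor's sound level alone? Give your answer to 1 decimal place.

77.1 dB SPL

Remove the background by subtracting linear intensities:
L_src = 10·log₁₀(10^(78.3/10) − 10^(72.1/10)) = 10·log₁₀(51390000) = 77.1 dB SPL.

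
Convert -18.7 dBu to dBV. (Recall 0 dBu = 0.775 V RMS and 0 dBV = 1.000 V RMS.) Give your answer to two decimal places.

-20.91 dBV

The offset between the scales is 20·log₁₀(0.775/1.000) = −2.214 dB.
So dBV = -18.7 − 2.214 = -20.91 dBV.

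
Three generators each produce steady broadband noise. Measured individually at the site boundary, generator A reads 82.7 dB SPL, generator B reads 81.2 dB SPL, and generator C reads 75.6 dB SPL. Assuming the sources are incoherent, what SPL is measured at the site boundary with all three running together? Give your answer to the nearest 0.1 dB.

Uncorrelated sources add in intensity (power), not in dB.
L_total = 10·log₁₀(10^(82.7/10) + 10^(81.2/10) + 10^(75.6/10)) = 10·log₁₀(354300000) = 85.5 dB SPL.

85.5 dB SPL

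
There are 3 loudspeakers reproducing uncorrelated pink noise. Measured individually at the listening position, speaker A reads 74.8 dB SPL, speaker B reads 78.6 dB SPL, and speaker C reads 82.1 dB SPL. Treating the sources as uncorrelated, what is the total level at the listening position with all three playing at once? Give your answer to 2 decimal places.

84.23 dB SPL

Add the sources as powers (linear), then convert back to dB:
L_total = 10·log₁₀(10^(74.8/10) + 10^(78.6/10) + 10^(82.1/10)) = 10·log₁₀(264800000) = 84.23 dB SPL.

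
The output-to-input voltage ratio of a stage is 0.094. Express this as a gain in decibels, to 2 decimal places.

Voltage ratio → dB uses the 20·log₁₀ form:
20·log₁₀(0.094) = -20.54 dB.

-20.54 dB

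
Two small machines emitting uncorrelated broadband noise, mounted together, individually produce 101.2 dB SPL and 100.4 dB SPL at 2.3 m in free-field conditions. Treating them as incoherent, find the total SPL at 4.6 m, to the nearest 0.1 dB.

Combined at 2.3 m: 10·log₁₀(10^(101.2/10)+10^(100.4/10)) = 103.83 dB SPL.
Then apply −20·log₁₀(4.6/2.3) = -6.02 dB → 97.8 dB SPL.

97.8 dB SPL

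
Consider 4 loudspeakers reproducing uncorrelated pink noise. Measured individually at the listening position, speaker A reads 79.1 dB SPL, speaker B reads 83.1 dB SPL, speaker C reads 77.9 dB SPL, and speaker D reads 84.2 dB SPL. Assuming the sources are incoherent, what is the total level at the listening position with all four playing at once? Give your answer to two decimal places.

87.85 dB SPL

Incoherent sources sum as intensities:
L_total = 10·log₁₀(10^(79.1/10) + 10^(83.1/10) + 10^(77.9/10) + 10^(84.2/10)) = 10·log₁₀(610100000) = 87.85 dB SPL.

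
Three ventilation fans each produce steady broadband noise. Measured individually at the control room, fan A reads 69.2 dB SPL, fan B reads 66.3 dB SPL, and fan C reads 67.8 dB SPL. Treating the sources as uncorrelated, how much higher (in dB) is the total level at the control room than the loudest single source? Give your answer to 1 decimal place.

Add the sources as powers (linear), then convert back to dB:
L_total = 10·log₁₀(10^(69.2/10) + 10^(66.3/10) + 10^(67.8/10)) = 72.70 dB SPL.
Excess over the loudest (69.2 dB): 72.70 − 69.2 = 3.5 dB.

3.5 dB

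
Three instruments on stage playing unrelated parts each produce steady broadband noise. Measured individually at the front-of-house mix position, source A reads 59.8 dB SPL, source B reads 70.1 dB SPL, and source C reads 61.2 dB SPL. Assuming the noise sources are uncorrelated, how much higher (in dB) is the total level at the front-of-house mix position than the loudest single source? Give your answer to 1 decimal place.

0.9 dB

Uncorrelated sources add in intensity (power), not in dB.
L_total = 10·log₁₀(10^(59.8/10) + 10^(70.1/10) + 10^(61.2/10)) = 70.97 dB SPL.
Excess over the loudest (70.1 dB): 70.97 − 70.1 = 0.9 dB.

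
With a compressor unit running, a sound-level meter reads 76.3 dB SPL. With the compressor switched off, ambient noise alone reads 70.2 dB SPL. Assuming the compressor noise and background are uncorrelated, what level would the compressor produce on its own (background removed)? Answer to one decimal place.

75.1 dB SPL

Subtract intensities: L_src = 10·log₁₀(10^(L_total/10) − 10^(L_bg/10)).
L_src = 10·log₁₀(10^(76.3/10) − 10^(70.2/10)) = 10·log₁₀(32190000) = 75.1 dB SPL.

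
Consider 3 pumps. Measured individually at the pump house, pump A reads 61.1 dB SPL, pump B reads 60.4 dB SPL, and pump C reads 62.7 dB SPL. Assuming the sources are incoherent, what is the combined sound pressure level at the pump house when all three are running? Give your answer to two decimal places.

66.28 dB SPL

Uncorrelated sources add in intensity (power), not in dB.
L_total = 10·log₁₀(10^(61.1/10) + 10^(60.4/10) + 10^(62.7/10)) = 10·log₁₀(4247000) = 66.28 dB SPL.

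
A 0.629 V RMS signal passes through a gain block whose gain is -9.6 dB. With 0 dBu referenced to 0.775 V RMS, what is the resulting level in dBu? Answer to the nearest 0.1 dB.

Input level: 20·log₁₀(0.629/0.775) = -1.81 dBu.
Output: -1.81 − 9.6 = -11.4 dBu.

-11.4 dBu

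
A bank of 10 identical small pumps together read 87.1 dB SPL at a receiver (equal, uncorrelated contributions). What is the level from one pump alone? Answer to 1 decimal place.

77.1 dB SPL

10 equal incoherent sources add 10·log₁₀(10) = 10.00 dB over one source.
L_one = 87.1 − 10.00 = 77.1 dB SPL.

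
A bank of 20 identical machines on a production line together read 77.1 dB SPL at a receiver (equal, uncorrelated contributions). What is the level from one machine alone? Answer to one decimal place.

64.1 dB SPL

20 equal incoherent sources add 10·log₁₀(20) = 13.01 dB over one source.
L_one = 77.1 − 13.01 = 64.1 dB SPL.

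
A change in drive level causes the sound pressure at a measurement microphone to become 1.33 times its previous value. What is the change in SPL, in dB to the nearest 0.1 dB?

Sound pressure is an amplitude quantity: ΔL = 20·log₁₀(p₂/p₁).
20·log₁₀(1.33) = 2.5 dB.

2.5 dB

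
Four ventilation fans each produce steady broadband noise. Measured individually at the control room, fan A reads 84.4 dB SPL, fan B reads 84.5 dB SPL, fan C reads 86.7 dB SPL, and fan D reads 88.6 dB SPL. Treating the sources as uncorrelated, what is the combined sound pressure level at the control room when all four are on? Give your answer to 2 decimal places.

92.43 dB SPL

Uncorrelated sources add in intensity (power), not in dB.
L_total = 10·log₁₀(10^(84.4/10) + 10^(84.5/10) + 10^(86.7/10) + 10^(88.6/10)) = 10·log₁₀(1749000000) = 92.43 dB SPL.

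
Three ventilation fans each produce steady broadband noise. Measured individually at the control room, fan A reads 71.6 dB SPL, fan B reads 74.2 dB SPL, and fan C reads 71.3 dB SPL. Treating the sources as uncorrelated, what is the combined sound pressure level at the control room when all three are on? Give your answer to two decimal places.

Uncorrelated sources add in intensity (power), not in dB.
L_total = 10·log₁₀(10^(71.6/10) + 10^(74.2/10) + 10^(71.3/10)) = 10·log₁₀(54250000) = 77.34 dB SPL.

77.34 dB SPL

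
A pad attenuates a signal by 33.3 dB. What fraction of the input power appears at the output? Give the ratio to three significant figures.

0.000468

Power ratio = 10^(dB/10).
10^(-33.3/10) = 10^(-3.330) = 0.000468.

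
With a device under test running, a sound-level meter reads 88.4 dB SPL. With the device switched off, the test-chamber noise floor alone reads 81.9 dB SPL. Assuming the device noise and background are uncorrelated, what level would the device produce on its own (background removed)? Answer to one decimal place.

87.3 dB SPL

Background correction is a power subtraction:
L_src = 10·log₁₀(10^(88.4/10) − 10^(81.9/10)) = 10·log₁₀(536900000) = 87.3 dB SPL.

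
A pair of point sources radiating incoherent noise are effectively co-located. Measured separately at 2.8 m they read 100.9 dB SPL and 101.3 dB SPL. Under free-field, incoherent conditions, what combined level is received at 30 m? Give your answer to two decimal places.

Combined at 2.8 m: 10·log₁₀(10^(100.9/10)+10^(101.3/10)) = 104.115 dB SPL.
Then apply −20·log₁₀(30/2.8) = -20.599 dB → 83.52 dB SPL.

83.52 dB SPL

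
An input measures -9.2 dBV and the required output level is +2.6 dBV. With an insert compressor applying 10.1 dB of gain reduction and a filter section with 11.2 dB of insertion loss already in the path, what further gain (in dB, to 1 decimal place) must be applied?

33.1 dB

The required make-up gain is the shortfall in the dB sum.
G = +2.6 − (-9.2) + 10.1 + 11.2 = 33.1 dB.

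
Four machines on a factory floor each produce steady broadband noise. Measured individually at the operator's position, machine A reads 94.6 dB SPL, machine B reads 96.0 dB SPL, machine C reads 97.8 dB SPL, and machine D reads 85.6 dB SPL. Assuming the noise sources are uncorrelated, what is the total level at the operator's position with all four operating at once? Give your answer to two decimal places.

Incoherent sources sum as intensities:
L_total = 10·log₁₀(10^(94.6/10) + 10^(96.0/10) + 10^(97.8/10) + 10^(85.6/10)) = 10·log₁₀(13254000000) = 101.22 dB SPL.

101.22 dB SPL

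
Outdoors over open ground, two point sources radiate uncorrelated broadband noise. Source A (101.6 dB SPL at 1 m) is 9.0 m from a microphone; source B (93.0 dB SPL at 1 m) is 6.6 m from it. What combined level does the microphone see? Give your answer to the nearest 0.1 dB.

83.5 dB SPL

At the listener: L_A = 101.6 − 20·log₁₀(9.0) = 82.52 dB; L_B = 93.0 − 20·log₁₀(6.6) = 76.61 dB.
Combined: 10·log₁₀(10^(82.52/10)+10^(76.61/10)) = 83.5 dB SPL.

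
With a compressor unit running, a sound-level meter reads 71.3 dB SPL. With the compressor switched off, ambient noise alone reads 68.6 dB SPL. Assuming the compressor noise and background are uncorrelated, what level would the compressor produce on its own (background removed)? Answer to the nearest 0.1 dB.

68.0 dB SPL

Subtract intensities: L_src = 10·log₁₀(10^(L_total/10) − 10^(L_bg/10)).
L_src = 10·log₁₀(10^(71.3/10) − 10^(68.6/10)) = 10·log₁₀(6245000) = 68.0 dB SPL.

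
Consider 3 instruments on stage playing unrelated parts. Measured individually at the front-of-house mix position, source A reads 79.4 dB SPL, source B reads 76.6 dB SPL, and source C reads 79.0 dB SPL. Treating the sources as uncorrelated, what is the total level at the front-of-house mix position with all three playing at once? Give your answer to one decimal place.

83.3 dB SPL

Uncorrelated sources add in intensity (power), not in dB.
L_total = 10·log₁₀(10^(79.4/10) + 10^(76.6/10) + 10^(79.0/10)) = 10·log₁₀(212200000) = 83.3 dB SPL.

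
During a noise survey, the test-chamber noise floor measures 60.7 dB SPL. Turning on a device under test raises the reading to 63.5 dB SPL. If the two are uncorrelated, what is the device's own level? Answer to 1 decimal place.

60.3 dB SPL

Subtract intensities: L_src = 10·log₁₀(10^(L_total/10) − 10^(L_bg/10)).
L_src = 10·log₁₀(10^(63.5/10) − 10^(60.7/10)) = 10·log₁₀(1064000) = 60.3 dB SPL.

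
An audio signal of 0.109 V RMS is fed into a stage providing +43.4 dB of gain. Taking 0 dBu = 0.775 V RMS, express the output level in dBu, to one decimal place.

Input level: 20·log₁₀(0.109/0.775) = -17.04 dBu.
Output: -17.04 + 43.4 = +26.4 dBu.

+26.4 dBu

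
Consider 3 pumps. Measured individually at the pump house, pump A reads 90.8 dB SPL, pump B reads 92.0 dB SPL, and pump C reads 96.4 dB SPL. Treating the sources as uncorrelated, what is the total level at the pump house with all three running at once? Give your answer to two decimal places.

98.54 dB SPL

Uncorrelated sources add in intensity (power), not in dB.
L_total = 10·log₁₀(10^(90.8/10) + 10^(92.0/10) + 10^(96.4/10)) = 10·log₁₀(7152000000) = 98.54 dB SPL.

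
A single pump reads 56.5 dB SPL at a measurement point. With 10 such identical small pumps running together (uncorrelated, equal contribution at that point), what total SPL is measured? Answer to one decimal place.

66.5 dB SPL

10 equal incoherent sources raise the level by 10·log₁₀(10) = 10.00 dB.
L_total = 56.5 + 10.00 = 66.5 dB SPL.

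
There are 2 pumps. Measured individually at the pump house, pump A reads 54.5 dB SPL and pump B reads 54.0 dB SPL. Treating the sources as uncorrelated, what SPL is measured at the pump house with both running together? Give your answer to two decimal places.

57.27 dB SPL

Incoherent sources sum as intensities:
L_total = 10·log₁₀(10^(54.5/10) + 10^(54.0/10)) = 10·log₁₀(533000) = 57.27 dB SPL.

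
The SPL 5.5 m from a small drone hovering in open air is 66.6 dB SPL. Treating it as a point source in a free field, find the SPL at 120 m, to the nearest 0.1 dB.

Inverse-square spreading gives ΔL = −20·log₁₀(d₂/d₁).
ΔL = −20·log₁₀(120/5.5) = -26.78 dB, so L₂ = 66.6 + (-26.78) = 39.8 dB SPL.

39.8 dB SPL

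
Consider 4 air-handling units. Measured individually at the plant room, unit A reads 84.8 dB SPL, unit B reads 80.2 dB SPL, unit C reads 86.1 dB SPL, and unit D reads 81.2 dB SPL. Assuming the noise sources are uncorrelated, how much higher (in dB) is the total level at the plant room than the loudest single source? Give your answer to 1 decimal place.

Incoherent sources sum as intensities:
L_total = 10·log₁₀(10^(84.8/10) + 10^(80.2/10) + 10^(86.1/10) + 10^(81.2/10)) = 89.76 dB SPL.
Excess over the loudest (86.1 dB): 89.76 − 86.1 = 3.7 dB.

3.7 dB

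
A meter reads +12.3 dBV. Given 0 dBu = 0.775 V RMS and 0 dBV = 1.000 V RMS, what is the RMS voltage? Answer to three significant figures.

4.12 V

V = 1.000 V × 10^(+12.3/20).
= 1.000 × 4.121 = 4.12 V.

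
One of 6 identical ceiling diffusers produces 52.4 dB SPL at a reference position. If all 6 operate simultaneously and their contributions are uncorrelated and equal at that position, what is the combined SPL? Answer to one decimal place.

60.2 dB SPL

6 equal incoherent sources raise the level by 10·log₁₀(6) = 7.78 dB.
L_total = 52.4 + 7.78 = 60.2 dB SPL.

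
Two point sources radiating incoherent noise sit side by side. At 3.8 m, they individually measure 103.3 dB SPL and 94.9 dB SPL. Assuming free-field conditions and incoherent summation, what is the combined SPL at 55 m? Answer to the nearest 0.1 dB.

Combined at 3.8 m: 10·log₁₀(10^(103.3/10)+10^(94.9/10)) = 103.89 dB SPL.
Then apply −20·log₁₀(55/3.8) = -23.21 dB → 80.7 dB SPL.

80.7 dB SPL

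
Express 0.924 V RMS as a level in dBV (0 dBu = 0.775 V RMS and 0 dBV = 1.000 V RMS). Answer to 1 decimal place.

-0.7 dBV

dBV = 20·log₁₀(V / 1.000 V).
20·log₁₀(0.924/1.000) = -0.7 dBV.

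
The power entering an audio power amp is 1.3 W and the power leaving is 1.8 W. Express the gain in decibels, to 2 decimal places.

1.41 dB

Power ratio → dB uses the 10·log₁₀ form:
10·log₁₀(1.8/1.3) = 10·log₁₀(1.385) = 1.41 dB.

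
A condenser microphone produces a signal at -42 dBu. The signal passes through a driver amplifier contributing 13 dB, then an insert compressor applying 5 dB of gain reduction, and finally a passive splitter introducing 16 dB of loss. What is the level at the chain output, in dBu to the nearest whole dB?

-50 dBu

Gain stages sum in dB:
-42 + 13 − 5 − 16 = -50 dBu.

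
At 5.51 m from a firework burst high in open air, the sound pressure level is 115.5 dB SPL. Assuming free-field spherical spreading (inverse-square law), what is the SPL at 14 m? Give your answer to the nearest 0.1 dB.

107.4 dB SPL

For a point source in a free field, ΔL = −20·log₁₀(d₂/d₁).
ΔL = −20·log₁₀(14/5.51) = -8.10 dB, so L₂ = 115.5 + (-8.10) = 107.4 dB SPL.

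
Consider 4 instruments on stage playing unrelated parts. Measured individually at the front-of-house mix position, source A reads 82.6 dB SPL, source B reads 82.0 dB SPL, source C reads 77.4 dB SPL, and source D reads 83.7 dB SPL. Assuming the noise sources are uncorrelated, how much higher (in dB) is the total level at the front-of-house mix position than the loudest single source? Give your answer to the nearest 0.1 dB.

Uncorrelated sources add in intensity (power), not in dB.
L_total = 10·log₁₀(10^(82.6/10) + 10^(82.0/10) + 10^(77.4/10) + 10^(83.7/10)) = 87.99 dB SPL.
Excess over the loudest (83.7 dB): 87.99 − 83.7 = 4.3 dB.

4.3 dB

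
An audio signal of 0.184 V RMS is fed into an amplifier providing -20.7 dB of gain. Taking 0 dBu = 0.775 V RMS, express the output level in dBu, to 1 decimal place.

Input level: 20·log₁₀(0.184/0.775) = -12.49 dBu.
Output: -12.49 − 20.7 = -33.2 dBu.

-33.2 dBu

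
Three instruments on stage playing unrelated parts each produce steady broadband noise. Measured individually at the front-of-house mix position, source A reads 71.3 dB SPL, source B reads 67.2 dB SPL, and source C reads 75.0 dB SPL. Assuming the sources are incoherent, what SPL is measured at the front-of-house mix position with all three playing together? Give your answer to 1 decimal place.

Add the sources as powers (linear), then convert back to dB:
L_total = 10·log₁₀(10^(71.3/10) + 10^(67.2/10) + 10^(75.0/10)) = 10·log₁₀(50360000) = 77.0 dB SPL.

77.0 dB SPL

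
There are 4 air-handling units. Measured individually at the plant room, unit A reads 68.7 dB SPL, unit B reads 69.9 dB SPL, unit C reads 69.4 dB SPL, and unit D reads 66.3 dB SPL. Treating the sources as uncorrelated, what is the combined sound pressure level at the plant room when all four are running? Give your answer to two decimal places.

Incoherent sources sum as intensities:
L_total = 10·log₁₀(10^(68.7/10) + 10^(69.9/10) + 10^(69.4/10) + 10^(66.3/10)) = 10·log₁₀(30160000) = 74.79 dB SPL.

74.79 dB SPL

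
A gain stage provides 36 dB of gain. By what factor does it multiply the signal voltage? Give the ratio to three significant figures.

63.1

Voltage ratio = 10^(dB/20).
10^(36/20) = 10^(1.800) = 63.1.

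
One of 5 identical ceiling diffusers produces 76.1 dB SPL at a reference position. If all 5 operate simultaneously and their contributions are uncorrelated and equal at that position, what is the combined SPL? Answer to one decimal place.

5 equal incoherent sources raise the level by 10·log₁₀(5) = 6.99 dB.
L_total = 76.1 + 6.99 = 83.1 dB SPL.

83.1 dB SPL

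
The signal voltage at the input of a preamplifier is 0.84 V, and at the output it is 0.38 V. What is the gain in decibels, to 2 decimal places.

-6.89 dB

Voltage ratio → dB uses the 20·log₁₀ form:
20·log₁₀(0.38/0.84) = 20·log₁₀(0.4524) = -6.89 dB.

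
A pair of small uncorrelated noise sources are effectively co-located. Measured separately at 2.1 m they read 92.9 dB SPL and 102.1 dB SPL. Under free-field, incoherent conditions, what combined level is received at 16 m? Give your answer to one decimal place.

85.0 dB SPL

Combined at 2.1 m: 10·log₁₀(10^(92.9/10)+10^(102.1/10)) = 102.59 dB SPL.
Then apply −20·log₁₀(16/2.1) = -17.64 dB → 85.0 dB SPL.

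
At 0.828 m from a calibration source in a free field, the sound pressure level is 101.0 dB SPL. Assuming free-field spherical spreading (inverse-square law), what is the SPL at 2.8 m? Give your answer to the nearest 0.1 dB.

Free-field point source: level drops by 20·log₁₀ of the distance ratio.
ΔL = −20·log₁₀(2.8/0.828) = -10.58 dB, so L₂ = 101.0 + (-10.58) = 90.4 dB SPL.

90.4 dB SPL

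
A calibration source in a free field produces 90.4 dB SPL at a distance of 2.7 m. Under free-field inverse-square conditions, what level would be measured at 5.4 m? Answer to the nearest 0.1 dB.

84.4 dB SPL

For a point source in a free field, ΔL = −20·log₁₀(d₂/d₁).
ΔL = −20·log₁₀(5.4/2.7) = -6.02 dB, so L₂ = 90.4 + (-6.02) = 84.4 dB SPL.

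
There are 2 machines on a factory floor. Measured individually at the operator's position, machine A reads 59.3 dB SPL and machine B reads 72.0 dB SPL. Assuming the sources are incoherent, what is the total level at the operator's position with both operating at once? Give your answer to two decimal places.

72.23 dB SPL

Incoherent sources sum as intensities:
L_total = 10·log₁₀(10^(59.3/10) + 10^(72.0/10)) = 10·log₁₀(16700000) = 72.23 dB SPL.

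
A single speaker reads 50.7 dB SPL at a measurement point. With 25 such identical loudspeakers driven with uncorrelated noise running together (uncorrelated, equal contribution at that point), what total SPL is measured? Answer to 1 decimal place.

25 equal incoherent sources raise the level by 10·log₁₀(25) = 13.98 dB.
L_total = 50.7 + 13.98 = 64.7 dB SPL.

64.7 dB SPL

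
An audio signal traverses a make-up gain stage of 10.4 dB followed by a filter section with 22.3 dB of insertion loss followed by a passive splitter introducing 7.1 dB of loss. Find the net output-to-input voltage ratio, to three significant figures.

0.112

Net gain = 10.4 + (−22.3) + (−7.1) = -19.0 dB.
Voltage ratio = 10^(-19.0/20) = 0.112.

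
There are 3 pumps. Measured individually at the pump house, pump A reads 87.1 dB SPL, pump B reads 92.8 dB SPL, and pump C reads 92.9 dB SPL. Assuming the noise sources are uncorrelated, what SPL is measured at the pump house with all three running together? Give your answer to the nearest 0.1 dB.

96.4 dB SPL

Add the sources as powers (linear), then convert back to dB:
L_total = 10·log₁₀(10^(87.1/10) + 10^(92.8/10) + 10^(92.9/10)) = 10·log₁₀(4368000000) = 96.4 dB SPL.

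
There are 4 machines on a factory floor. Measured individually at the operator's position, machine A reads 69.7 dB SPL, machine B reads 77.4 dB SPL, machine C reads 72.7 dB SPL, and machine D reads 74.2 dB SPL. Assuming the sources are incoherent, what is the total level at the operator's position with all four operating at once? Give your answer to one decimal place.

80.4 dB SPL

Incoherent sources sum as intensities:
L_total = 10·log₁₀(10^(69.7/10) + 10^(77.4/10) + 10^(72.7/10) + 10^(74.2/10)) = 10·log₁₀(109200000) = 80.4 dB SPL.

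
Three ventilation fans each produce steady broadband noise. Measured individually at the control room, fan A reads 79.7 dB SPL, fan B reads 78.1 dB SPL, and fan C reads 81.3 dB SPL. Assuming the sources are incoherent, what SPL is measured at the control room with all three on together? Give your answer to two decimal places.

84.67 dB SPL

Uncorrelated sources add in intensity (power), not in dB.
L_total = 10·log₁₀(10^(79.7/10) + 10^(78.1/10) + 10^(81.3/10)) = 10·log₁₀(292800000) = 84.67 dB SPL.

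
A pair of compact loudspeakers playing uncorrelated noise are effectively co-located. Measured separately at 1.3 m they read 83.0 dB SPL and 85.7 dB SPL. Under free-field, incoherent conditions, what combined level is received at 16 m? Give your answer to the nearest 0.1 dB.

Combined at 1.3 m: 10·log₁₀(10^(83.0/10)+10^(85.7/10)) = 87.57 dB SPL.
Then apply −20·log₁₀(16/1.3) = -21.80 dB → 65.8 dB SPL.

65.8 dB SPL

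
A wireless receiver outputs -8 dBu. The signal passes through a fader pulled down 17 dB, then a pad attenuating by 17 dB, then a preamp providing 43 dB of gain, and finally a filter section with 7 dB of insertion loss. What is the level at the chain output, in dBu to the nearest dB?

Cascaded gains and losses add directly in dB.
-8 − 17 − 17 + 43 − 7 = -6 dBu.

-6 dBu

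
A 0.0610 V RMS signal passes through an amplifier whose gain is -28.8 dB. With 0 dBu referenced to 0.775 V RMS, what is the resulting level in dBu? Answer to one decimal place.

Input level: 20·log₁₀(0.0610/0.775) = -22.08 dBu.
Output: -22.08 − 28.8 = -50.9 dBu.

-50.9 dBu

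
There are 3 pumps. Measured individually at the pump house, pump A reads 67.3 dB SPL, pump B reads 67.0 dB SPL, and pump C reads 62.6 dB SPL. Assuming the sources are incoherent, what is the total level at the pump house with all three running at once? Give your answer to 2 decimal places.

Incoherent sources sum as intensities:
L_total = 10·log₁₀(10^(67.3/10) + 10^(67.0/10) + 10^(62.6/10)) = 10·log₁₀(12200000) = 70.86 dB SPL.

70.86 dB SPL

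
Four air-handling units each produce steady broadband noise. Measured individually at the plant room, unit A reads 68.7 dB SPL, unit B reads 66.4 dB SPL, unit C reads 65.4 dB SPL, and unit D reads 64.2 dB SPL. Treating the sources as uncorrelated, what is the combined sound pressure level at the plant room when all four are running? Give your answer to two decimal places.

Incoherent sources sum as intensities:
L_total = 10·log₁₀(10^(68.7/10) + 10^(66.4/10) + 10^(65.4/10) + 10^(64.2/10)) = 10·log₁₀(17880000) = 72.52 dB SPL.

72.52 dB SPL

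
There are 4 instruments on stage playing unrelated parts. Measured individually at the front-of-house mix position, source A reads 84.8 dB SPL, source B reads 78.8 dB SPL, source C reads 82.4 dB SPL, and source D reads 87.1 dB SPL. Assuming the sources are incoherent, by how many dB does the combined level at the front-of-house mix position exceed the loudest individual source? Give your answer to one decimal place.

Add the sources as powers (linear), then convert back to dB:
L_total = 10·log₁₀(10^(84.8/10) + 10^(78.8/10) + 10^(82.4/10) + 10^(87.1/10)) = 90.27 dB SPL.
Excess over the loudest (87.1 dB): 90.27 − 87.1 = 3.2 dB.

3.2 dB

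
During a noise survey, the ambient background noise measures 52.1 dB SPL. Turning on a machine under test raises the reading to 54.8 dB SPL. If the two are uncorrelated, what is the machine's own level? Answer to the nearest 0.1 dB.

Remove the background by subtracting linear intensities:
L_src = 10·log₁₀(10^(54.8/10) − 10^(52.1/10)) = 10·log₁₀(139800) = 51.5 dB SPL.

51.5 dB SPL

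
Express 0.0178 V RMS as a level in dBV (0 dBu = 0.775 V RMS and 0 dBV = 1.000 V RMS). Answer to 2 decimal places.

dBV = 20·log₁₀(V / 1.000 V).
20·log₁₀(0.0178/1.000) = -34.99 dBV.

-34.99 dBV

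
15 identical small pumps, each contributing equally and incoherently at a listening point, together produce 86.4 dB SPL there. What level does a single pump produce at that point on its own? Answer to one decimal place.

15 equal incoherent sources add 10·log₁₀(15) = 11.76 dB over one source.
L_one = 86.4 − 11.76 = 74.6 dB SPL.

74.6 dB SPL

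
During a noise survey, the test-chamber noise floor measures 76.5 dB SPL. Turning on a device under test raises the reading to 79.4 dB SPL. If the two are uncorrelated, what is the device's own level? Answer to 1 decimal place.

Remove the background by subtracting linear intensities:
L_src = 10·log₁₀(10^(79.4/10) − 10^(76.5/10)) = 10·log₁₀(42430000) = 76.3 dB SPL.

76.3 dB SPL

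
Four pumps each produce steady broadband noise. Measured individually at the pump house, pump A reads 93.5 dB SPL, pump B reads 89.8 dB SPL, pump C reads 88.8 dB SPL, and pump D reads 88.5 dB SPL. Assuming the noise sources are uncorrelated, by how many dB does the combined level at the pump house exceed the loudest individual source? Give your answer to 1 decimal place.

Incoherent sources sum as intensities:
L_total = 10·log₁₀(10^(93.5/10) + 10^(89.8/10) + 10^(88.8/10) + 10^(88.5/10)) = 96.68 dB SPL.
Excess over the loudest (93.5 dB): 96.68 − 93.5 = 3.2 dB.

3.2 dB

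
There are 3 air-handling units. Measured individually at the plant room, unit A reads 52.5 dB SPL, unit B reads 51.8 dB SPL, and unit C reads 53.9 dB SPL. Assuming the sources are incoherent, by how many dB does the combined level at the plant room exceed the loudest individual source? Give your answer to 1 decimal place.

3.7 dB

Uncorrelated sources add in intensity (power), not in dB.
L_total = 10·log₁₀(10^(52.5/10) + 10^(51.8/10) + 10^(53.9/10)) = 57.59 dB SPL.
Excess over the loudest (53.9 dB): 57.59 − 53.9 = 3.7 dB.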